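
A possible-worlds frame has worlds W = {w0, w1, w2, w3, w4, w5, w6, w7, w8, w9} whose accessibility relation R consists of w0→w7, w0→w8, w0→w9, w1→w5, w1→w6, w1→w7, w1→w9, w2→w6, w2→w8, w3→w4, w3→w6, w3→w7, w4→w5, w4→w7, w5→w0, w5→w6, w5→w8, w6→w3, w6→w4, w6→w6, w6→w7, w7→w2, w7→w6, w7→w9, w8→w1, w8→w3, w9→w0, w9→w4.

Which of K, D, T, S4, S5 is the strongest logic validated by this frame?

Serial (axiom D): yes — every world has a successor (e.g. w0 R w7).
Reflexive (axiom T): no — w0 is not related to itself.
Transitive (axiom 4): no — w0 R w7 and w7 R w2, but not w0 R w2.
Euclidean (axiom 5): no — w0 R w7 and w0 R w8, but not w7 R w8.
So F validates K, D; T would additionally require R to be reflexive. The strongest is D.

D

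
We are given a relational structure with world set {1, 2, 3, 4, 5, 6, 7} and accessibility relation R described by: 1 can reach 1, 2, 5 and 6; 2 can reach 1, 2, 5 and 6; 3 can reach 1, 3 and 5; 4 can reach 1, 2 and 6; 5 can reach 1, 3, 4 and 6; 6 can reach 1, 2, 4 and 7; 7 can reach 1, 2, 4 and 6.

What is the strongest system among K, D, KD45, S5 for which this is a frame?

Serial (axiom D): yes — every world has a successor (e.g. 1 R 1).
Euclidean (axiom 5): no — 1 R 5 and 1 R 2, but not 5 R 2.
Transitive (axiom 4): no — 1 R 5 and 5 R 3, but not 1 R 3.
Reflexive (axiom T): no — 4 is not related to itself.
So F validates K, D; KD45 would additionally require R to be Euclidean and transitive. The strongest is D.

D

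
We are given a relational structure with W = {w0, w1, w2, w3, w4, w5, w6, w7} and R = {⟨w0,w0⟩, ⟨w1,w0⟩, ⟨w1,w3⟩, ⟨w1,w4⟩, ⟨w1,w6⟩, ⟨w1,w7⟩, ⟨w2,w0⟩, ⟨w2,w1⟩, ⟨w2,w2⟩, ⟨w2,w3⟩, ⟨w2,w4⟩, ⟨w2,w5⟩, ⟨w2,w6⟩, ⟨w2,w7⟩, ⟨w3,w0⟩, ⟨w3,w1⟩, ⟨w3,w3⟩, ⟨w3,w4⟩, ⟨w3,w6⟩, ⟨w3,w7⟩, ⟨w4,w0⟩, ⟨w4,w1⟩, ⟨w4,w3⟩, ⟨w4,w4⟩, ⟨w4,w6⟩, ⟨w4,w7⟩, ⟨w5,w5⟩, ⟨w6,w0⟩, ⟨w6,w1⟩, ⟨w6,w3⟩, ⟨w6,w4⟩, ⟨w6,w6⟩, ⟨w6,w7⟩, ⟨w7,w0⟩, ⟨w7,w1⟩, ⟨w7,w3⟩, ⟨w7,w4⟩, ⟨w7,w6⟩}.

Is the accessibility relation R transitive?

Transitive: no — w1 R w3 and w3 R w1, but not w1 R w1.

No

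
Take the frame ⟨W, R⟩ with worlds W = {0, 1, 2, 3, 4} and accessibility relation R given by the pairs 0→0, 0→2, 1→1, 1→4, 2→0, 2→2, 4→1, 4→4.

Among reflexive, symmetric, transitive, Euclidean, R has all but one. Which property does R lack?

reflexive

Reflexive: no — 3 is not related to itself.
Symmetric: yes — every pair in R has its reverse in R.
Transitive: yes — every two-step R-path is closed by a direct edge.
Euclidean: yes — any two successors of a common world are R-related.
Only reflexive fails.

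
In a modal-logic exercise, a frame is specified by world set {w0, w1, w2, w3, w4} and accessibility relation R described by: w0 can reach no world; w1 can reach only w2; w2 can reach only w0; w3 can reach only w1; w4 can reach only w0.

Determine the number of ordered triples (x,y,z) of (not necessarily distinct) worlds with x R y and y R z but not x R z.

Enumerating: (w1,w2,w0), (w3,w1,w2).

2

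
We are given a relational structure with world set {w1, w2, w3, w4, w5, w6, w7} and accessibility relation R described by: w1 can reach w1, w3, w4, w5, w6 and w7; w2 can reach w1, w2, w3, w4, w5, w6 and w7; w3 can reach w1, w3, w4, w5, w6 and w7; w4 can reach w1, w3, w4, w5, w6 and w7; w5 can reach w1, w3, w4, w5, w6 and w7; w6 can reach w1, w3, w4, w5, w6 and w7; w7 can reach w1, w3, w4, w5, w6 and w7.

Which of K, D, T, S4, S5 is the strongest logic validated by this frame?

Serial (axiom D): yes — every world has a successor (e.g. w1 R w1).
Reflexive (axiom T): yes — every world is R-related to itself.
Transitive (axiom 4): yes — every two-step R-path is closed by a direct edge.
Euclidean (axiom 5): no — w2 R w1 and w2 R w2, but not w1 R w2.
So F validates K, D, T, S4; S5 would additionally require R to be Euclidean. The strongest is S4.

S4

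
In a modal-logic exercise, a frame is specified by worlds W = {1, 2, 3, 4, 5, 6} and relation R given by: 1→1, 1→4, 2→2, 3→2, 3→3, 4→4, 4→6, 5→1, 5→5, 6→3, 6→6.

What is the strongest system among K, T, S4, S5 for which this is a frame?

Reflexive (axiom T): yes — every world is R-related to itself.
Transitive (axiom 4): no — 1 R 4 and 4 R 6, but not 1 R 6.
Euclidean (axiom 5): no — 1 R 4 and 1 R 1, but not 4 R 1.
So F validates K, T; S4 would additionally require R to be transitive. The strongest is T.

T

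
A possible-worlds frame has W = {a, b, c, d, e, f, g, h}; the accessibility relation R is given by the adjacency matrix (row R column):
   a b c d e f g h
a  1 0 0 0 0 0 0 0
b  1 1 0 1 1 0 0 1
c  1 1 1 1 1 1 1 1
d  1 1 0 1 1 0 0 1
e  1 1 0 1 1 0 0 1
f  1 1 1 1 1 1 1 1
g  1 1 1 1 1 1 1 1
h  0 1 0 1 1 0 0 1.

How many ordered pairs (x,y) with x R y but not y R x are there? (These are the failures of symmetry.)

18

Enumerating: (b,a), (c,a), (c,b), (c,d), (c,e), (c,h), (d,a), (e,a), (f,a), (f,b), (f,d), (f,e), (f,h), (g,a), (g,b), (g,d), (g,e), (g,h).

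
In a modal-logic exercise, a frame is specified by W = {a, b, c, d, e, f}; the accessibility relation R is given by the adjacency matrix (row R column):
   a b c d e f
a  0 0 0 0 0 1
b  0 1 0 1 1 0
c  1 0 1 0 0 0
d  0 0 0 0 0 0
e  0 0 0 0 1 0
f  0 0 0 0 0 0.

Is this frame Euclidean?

No

Euclidean: no — b R d and b R e, but not d R e.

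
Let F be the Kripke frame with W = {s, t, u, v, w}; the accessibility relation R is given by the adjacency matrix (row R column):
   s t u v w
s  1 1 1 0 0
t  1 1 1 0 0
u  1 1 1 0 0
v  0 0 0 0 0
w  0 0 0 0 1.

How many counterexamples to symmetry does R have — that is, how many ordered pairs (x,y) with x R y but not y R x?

0

R is symmetric; there are no such tuples.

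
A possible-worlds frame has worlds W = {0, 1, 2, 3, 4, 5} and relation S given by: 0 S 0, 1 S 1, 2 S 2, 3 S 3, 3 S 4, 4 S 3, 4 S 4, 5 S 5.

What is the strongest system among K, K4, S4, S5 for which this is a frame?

Transitive (axiom 4): yes — every two-step S-path is closed by a direct edge.
Reflexive (axiom T): yes — every world is S-related to itself.
Euclidean (axiom 5): yes — any two successors of a common world are S-related.
So F validates K, K4, S4, S5. The strongest is S5.

S5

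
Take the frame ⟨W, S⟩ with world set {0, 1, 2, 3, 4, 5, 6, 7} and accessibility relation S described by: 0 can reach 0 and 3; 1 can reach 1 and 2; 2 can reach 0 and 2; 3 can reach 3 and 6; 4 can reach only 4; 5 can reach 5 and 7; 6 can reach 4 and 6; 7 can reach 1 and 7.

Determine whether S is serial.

Serial: yes — every world has a successor (e.g. 0 S 0).

Yes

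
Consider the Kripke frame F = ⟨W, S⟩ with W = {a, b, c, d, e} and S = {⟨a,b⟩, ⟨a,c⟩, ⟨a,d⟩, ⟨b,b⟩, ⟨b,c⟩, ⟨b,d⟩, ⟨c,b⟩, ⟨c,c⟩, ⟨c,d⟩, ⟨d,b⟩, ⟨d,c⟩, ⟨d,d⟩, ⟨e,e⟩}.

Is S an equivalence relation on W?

No

Reflexive: no — a is not related to itself.
Symmetric: no — a S b but not b S a.
Transitive: yes — every two-step S-path is closed by a direct edge.
So S is not an equivalence relation.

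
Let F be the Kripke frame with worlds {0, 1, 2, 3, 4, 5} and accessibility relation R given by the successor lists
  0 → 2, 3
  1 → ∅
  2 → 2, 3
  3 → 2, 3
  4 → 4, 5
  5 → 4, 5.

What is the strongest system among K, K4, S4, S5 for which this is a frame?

Transitive (axiom 4): yes — every two-step R-path is closed by a direct edge.
Reflexive (axiom T): no — 0 is not related to itself.
Euclidean (axiom 5): yes — any two successors of a common world are R-related.
So F validates K, K4; S4 would additionally require R to be reflexive. The strongest is K4.

K4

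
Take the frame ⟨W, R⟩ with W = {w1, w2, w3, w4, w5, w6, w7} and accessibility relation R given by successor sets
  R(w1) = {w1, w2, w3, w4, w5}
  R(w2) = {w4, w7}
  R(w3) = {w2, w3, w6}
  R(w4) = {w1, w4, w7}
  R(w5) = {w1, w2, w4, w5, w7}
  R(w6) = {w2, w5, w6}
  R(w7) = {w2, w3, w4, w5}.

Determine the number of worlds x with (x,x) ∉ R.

Enumerating: w2, w7.

2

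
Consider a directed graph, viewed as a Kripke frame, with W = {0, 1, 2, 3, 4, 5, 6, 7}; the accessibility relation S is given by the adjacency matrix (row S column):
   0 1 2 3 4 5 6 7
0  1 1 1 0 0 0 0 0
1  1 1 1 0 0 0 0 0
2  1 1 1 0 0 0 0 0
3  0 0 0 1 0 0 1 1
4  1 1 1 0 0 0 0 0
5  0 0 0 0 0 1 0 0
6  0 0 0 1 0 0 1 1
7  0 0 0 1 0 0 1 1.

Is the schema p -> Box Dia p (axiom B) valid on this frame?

Axiom B corresponds to the accessibility relation being symmetric.
Symmetric: no — 4 S 0 but not 0 S 4.

No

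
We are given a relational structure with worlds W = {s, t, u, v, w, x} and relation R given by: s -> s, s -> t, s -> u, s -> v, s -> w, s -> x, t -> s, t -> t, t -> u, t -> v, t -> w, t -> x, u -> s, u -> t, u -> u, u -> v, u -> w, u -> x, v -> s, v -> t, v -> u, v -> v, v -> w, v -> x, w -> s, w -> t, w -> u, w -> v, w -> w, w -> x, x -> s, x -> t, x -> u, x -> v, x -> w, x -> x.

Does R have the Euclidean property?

Yes

Euclidean: yes — any two successors of a common world are R-related.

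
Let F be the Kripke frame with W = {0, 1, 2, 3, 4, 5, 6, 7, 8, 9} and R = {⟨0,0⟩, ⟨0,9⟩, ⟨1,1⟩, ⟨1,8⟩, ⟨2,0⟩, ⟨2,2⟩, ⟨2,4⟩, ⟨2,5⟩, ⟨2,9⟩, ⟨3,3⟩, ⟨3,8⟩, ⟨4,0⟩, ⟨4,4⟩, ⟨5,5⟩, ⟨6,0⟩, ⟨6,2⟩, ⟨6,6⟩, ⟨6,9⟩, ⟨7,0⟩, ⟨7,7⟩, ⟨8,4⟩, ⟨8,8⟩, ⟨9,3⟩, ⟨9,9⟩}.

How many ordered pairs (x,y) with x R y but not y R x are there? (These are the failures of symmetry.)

14

Enumerating: (0,9), (1,8), (2,0), (2,4), (2,5), (2,9), (3,8), (4,0), (6,0), (6,2), (6,9), (7,0), (8,4), (9,3).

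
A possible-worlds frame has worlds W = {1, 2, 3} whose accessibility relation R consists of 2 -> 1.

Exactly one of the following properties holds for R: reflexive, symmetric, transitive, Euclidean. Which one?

transitive

Reflexive: no — 1 is not related to itself.
Symmetric: no — 2 R 1 but not 1 R 2.
Transitive: yes — every two-step R-path is closed by a direct edge.
Euclidean: no — 2 R 1 and 2 R 1, but not 1 R 1.
Only transitive holds.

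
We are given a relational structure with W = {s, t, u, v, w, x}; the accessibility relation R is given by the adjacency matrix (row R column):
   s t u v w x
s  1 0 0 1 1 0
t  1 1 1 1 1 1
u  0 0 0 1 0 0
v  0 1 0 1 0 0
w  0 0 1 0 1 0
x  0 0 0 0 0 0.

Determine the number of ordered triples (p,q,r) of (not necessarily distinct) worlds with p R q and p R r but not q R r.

Enumerating: (s,v,s), (s,v,w), (s,w,s), (s,w,v), (t,s,t), (t,s,u), (t,s,x), (t,u,s), (t,u,t), (t,u,u), (t,u,w), (t,u,x), … and 16 more.
Total: 28.

28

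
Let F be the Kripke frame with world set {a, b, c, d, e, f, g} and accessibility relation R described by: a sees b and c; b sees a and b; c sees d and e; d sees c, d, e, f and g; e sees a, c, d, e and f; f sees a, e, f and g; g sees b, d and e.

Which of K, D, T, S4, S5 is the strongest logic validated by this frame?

D

Serial (axiom D): yes — every world has a successor (e.g. a R b).
Reflexive (axiom T): no — a is not related to itself.
Transitive (axiom 4): no — a R c and c R d, but not a R d.
Euclidean (axiom 5): no — a R b and a R c, but not b R c.
So F validates K, D; T would additionally require R to be reflexive. The strongest is D.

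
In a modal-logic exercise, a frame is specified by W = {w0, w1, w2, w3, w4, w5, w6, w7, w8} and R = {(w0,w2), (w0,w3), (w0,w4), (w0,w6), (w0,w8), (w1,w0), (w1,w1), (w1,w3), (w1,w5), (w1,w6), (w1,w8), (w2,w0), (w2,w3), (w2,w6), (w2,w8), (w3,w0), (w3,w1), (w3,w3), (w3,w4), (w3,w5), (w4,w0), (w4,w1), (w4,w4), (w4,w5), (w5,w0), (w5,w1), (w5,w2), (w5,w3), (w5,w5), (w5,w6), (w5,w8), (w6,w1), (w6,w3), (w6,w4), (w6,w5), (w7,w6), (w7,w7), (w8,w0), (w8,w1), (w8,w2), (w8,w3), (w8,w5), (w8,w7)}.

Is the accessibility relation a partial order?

Reflexive: no — w0 is not related to itself.
Transitive: no — w0 R w3 and w3 R w1, but not w0 R w1.
Antisymmetric: no — w0 R w2 and w2 R w0 with w0 ≠ w2.
So R is not a partial order.

No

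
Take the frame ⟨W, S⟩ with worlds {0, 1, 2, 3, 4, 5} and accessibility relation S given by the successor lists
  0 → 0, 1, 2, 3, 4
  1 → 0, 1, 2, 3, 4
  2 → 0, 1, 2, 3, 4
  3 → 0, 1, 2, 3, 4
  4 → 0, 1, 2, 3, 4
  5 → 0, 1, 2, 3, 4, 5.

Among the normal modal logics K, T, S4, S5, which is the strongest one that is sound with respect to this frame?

S4

Reflexive (axiom T): yes — every world is S-related to itself.
Transitive (axiom 4): yes — every two-step S-path is closed by a direct edge.
Euclidean (axiom 5): no — 5 S 0 and 5 S 5, but not 0 S 5.
So F validates K, T, S4; S5 would additionally require S to be Euclidean. The strongest is S4.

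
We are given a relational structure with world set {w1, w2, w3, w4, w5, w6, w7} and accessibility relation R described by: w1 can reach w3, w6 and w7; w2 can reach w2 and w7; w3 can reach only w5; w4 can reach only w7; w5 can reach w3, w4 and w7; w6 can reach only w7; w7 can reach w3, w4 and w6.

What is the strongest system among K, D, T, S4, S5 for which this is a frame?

D

Serial (axiom D): yes — every world has a successor (e.g. w1 R w3).
Reflexive (axiom T): no — w1 is not related to itself.
Transitive (axiom 4): no — w1 R w3 and w3 R w5, but not w1 R w5.
Euclidean (axiom 5): no — w1 R w3 and w1 R w6, but not w3 R w6.
So F validates K, D; T would additionally require R to be reflexive. The strongest is D.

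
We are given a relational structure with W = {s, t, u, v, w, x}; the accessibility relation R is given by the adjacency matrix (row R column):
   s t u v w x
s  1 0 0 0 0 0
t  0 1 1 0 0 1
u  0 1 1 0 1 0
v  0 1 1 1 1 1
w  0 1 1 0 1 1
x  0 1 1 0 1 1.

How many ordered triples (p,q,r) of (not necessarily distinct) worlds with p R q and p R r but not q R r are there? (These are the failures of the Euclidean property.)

Enumerating: (t,u,x), (u,t,w), (v,t,v), (v,t,w), (v,u,v), (v,u,x), (v,w,v), (v,x,v), (w,t,w), (w,u,x), (x,t,w), (x,u,x).

12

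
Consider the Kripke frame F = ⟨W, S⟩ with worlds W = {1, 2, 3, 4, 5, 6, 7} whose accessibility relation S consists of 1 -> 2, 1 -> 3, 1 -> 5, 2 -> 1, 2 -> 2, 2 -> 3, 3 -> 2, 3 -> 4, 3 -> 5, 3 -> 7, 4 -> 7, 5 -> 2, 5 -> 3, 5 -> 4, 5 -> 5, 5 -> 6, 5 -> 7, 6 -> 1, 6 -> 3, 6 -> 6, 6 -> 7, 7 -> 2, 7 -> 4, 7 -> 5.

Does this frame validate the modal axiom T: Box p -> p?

The schema T characterises exactly the reflexive frames.
Reflexive: no — 1 is not related to itself.

No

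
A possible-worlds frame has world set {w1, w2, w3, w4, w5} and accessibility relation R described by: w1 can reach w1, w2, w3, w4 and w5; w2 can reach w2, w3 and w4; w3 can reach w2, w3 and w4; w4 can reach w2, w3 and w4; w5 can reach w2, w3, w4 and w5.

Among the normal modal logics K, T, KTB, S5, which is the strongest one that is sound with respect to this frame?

T

Reflexive (axiom T): yes — every world is R-related to itself.
Symmetric (axiom B): no — w1 R w2 but not w2 R w1.
Euclidean (axiom 5): no — w1 R w2 and w1 R w5, but not w2 R w5.
So F validates K, T; KTB would additionally require R to be symmetric. The strongest is T.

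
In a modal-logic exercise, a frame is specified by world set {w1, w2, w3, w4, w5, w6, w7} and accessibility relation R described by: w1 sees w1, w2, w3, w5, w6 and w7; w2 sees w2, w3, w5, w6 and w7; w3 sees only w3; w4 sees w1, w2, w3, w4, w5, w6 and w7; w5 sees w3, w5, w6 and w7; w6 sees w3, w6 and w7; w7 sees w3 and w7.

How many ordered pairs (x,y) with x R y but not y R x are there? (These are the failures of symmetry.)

21

Enumerating: (w1,w2), (w1,w3), (w1,w5), (w1,w6), (w1,w7), (w2,w3), (w2,w5), (w2,w6), (w2,w7), (w4,w1), (w4,w2), (w4,w3), … and 9 more.
Total: 21.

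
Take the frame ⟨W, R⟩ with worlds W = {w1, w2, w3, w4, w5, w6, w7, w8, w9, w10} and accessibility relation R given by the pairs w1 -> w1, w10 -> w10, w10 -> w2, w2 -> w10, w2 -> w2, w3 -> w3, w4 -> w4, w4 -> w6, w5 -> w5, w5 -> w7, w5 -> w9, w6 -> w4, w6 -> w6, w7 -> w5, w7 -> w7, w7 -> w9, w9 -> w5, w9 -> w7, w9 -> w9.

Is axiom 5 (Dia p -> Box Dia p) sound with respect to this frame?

Yes

By correspondence theory, 5 is valid on a frame iff R is Euclidean.
Euclidean: yes — any two successors of a common world are R-related.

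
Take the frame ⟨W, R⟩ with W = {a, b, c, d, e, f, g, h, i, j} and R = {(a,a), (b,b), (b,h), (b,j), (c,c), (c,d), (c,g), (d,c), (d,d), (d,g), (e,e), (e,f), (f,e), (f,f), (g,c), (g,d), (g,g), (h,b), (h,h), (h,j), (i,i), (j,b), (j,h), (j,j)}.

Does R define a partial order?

No

Reflexive: yes — every world is R-related to itself.
Transitive: yes — every two-step R-path is closed by a direct edge.
Antisymmetric: no — b R h and h R b with b ≠ h.
So R is not a partial order.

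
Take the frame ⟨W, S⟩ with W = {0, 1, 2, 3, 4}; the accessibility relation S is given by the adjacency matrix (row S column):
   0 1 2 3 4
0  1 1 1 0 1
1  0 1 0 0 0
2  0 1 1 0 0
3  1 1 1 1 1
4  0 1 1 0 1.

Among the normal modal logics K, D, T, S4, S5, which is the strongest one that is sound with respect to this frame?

Serial (axiom D): yes — every world has a successor (e.g. 0 S 0).
Reflexive (axiom T): yes — every world is S-related to itself.
Transitive (axiom 4): yes — every two-step S-path is closed by a direct edge.
Euclidean (axiom 5): no — 0 S 1 and 0 S 2, but not 1 S 2.
So F validates K, D, T, S4; S5 would additionally require S to be Euclidean. The strongest is S4.

S4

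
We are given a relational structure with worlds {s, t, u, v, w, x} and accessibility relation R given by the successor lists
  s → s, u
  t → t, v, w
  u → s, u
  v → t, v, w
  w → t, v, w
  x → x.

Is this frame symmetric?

Symmetric: yes — every pair in R has its reverse in R.

Yes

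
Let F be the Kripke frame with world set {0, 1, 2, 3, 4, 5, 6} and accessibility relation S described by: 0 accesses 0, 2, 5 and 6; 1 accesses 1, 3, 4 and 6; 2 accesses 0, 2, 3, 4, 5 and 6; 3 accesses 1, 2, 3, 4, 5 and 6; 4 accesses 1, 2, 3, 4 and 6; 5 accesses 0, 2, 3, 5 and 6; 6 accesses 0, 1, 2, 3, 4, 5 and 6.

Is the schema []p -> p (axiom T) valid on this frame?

Yes

The schema T characterises exactly the reflexive frames.
Reflexive: yes — every world is S-related to itself.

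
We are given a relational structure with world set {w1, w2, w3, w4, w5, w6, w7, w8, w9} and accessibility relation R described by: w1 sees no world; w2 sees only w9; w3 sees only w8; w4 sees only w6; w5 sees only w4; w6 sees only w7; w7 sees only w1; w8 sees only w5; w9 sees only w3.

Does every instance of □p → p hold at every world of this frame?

The schema T characterises exactly the reflexive frames.
Reflexive: no — w1 is not related to itself.

No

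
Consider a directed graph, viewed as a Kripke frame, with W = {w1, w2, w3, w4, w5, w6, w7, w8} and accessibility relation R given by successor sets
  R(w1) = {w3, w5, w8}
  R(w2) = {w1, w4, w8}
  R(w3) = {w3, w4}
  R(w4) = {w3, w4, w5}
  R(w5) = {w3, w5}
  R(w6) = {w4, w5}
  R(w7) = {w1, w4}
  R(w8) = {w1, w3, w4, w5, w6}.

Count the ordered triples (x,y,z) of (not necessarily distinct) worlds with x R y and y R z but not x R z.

Enumerating: (w1,w3,w4), (w1,w8,w1), (w1,w8,w4), (w1,w8,w6), (w2,w1,w3), (w2,w1,w5), (w2,w4,w3), (w2,w4,w5), (w2,w8,w3), (w2,w8,w5), (w2,w8,w6), (w3,w4,w5), … and 9 more.
Total: 21.

21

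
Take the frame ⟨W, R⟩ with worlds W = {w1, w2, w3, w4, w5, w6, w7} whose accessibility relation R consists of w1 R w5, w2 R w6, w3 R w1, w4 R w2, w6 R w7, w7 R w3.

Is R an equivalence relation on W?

No

Reflexive: no — w1 is not related to itself.
Symmetric: no — w1 R w5 but not w5 R w1.
Transitive: no — w2 R w6 and w6 R w7, but not w2 R w7.
So R is not an equivalence relation.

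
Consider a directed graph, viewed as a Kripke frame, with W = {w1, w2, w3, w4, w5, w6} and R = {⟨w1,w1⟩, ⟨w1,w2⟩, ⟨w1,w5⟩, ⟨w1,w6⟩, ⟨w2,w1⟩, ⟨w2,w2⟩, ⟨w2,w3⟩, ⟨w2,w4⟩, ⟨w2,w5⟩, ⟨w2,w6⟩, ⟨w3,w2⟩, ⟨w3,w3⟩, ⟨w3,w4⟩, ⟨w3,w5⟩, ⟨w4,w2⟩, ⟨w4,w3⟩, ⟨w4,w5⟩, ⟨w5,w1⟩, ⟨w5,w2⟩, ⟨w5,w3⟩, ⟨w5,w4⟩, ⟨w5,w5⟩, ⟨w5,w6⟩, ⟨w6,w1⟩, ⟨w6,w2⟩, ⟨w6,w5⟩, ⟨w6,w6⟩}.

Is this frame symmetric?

Symmetric: yes — every pair in R has its reverse in R.

Yes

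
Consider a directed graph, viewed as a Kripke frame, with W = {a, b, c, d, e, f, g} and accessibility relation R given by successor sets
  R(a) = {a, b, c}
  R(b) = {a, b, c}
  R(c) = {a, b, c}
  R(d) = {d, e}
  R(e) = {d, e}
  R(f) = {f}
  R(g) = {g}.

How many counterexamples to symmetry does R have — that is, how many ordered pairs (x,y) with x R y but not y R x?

R is symmetric; there are no such tuples.

0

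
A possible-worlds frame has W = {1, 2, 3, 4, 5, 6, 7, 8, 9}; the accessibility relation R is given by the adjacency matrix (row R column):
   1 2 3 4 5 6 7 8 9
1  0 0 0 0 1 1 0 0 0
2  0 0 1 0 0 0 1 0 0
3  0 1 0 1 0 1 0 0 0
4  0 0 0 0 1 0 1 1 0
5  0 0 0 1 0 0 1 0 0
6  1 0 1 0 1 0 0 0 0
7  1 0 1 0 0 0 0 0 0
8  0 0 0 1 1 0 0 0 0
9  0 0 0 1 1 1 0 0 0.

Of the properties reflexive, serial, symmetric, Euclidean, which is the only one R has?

serial

Reflexive: no — 1 is not related to itself.
Serial: yes — every world has a successor (e.g. 1 R 5).
Symmetric: no — 1 R 5 but not 5 R 1.
Euclidean: no — 1 R 5 and 1 R 6, but not 5 R 6.
Only serial holds.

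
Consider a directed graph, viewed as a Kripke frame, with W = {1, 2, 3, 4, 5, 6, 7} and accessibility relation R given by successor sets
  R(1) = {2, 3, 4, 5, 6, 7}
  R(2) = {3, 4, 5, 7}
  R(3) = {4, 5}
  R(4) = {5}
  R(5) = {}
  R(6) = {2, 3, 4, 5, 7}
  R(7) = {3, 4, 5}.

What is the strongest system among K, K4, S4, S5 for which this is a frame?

K4

Transitive (axiom 4): yes — every two-step R-path is closed by a direct edge.
Reflexive (axiom T): no — 1 is not related to itself.
Euclidean (axiom 5): no — 1 R 2 and 1 R 6, but not 2 R 6.
So F validates K, K4; S4 would additionally require R to be reflexive. The strongest is K4.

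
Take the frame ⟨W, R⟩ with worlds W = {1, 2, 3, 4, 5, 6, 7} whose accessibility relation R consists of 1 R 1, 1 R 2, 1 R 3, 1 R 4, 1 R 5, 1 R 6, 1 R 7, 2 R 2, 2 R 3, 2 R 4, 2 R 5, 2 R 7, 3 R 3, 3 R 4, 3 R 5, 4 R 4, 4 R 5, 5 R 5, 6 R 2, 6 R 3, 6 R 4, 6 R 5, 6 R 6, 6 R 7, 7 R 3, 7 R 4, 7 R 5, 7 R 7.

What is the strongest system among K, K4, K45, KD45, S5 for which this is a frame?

Transitive (axiom 4): yes — every two-step R-path is closed by a direct edge.
Euclidean (axiom 5): no — 1 R 2 and 1 R 6, but not 2 R 6.
Serial (axiom D): yes — every world has a successor (e.g. 1 R 1).
Reflexive (axiom T): yes — every world is R-related to itself.
So F validates K, K4; K45 would additionally require R to be Euclidean. The strongest is K4.

K4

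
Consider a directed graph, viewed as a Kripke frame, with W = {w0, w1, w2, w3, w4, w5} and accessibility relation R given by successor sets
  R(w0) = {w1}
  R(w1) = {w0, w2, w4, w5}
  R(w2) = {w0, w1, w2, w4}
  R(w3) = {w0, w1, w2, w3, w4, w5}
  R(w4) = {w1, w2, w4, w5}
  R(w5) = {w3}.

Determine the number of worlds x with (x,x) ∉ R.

Enumerating: w0, w1, w5.

3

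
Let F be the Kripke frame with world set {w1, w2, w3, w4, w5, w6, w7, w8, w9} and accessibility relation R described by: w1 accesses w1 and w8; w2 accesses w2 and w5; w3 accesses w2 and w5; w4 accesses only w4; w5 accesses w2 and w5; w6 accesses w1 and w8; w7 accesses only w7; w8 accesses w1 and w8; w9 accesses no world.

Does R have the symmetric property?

Symmetric: no — w3 R w2 but not w2 R w3.

No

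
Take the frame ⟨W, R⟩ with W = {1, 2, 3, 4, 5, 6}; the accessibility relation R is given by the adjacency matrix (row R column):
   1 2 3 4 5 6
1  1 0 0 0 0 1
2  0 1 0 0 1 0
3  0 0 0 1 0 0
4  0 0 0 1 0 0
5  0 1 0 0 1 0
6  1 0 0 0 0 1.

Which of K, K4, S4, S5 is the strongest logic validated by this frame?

K4

Transitive (axiom 4): yes — every two-step R-path is closed by a direct edge.
Reflexive (axiom T): no — 3 is not related to itself.
Euclidean (axiom 5): yes — any two successors of a common world are R-related.
So F validates K, K4; S4 would additionally require R to be reflexive. The strongest is K4.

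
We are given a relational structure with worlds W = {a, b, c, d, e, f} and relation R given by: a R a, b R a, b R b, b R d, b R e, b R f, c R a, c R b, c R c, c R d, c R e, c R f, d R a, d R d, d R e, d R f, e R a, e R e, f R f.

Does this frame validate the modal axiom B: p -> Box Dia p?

No

The schema B characterises exactly the symmetric frames.
Symmetric: no — b R a but not a R b.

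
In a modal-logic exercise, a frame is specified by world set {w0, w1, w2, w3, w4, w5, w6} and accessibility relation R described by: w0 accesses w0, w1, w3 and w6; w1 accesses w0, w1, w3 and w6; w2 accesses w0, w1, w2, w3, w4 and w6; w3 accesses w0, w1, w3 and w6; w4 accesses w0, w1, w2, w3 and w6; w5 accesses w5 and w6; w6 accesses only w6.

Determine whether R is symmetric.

No

Symmetric: no — w0 R w6 but not w6 R w0.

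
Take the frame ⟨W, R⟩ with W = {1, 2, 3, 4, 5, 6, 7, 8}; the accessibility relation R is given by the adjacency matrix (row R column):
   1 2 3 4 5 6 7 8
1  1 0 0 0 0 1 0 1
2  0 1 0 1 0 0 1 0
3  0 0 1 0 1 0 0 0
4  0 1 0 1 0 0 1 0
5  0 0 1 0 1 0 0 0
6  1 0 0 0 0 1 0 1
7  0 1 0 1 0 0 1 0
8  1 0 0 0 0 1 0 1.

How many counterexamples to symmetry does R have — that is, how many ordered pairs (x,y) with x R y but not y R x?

R is symmetric; there are no such tuples.

0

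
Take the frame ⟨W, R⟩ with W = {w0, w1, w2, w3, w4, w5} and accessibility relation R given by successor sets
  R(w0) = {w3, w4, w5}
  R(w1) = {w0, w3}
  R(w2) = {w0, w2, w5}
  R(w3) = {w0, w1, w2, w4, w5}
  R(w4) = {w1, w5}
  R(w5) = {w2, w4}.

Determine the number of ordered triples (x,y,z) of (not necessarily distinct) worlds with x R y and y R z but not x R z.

Enumerating: (w0,w3,w0), (w0,w3,w1), (w0,w3,w2), (w0,w4,w1), (w0,w5,w2), (w1,w0,w4), (w1,w0,w5), (w1,w3,w1), (w1,w3,w2), (w1,w3,w4), (w1,w3,w5), (w2,w0,w3), … and 12 more.
Total: 24.

24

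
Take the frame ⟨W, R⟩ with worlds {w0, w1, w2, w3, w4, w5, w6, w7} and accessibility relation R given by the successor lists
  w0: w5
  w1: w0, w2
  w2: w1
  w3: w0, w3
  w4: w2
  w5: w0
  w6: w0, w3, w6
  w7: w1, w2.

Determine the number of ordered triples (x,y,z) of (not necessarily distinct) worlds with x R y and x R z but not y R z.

16

Enumerating: (w0,w5,w5), (w1,w0,w0), (w1,w0,w2), (w1,w2,w0), (w1,w2,w2), (w2,w1,w1), (w3,w0,w0), (w3,w0,w3), (w4,w2,w2), (w5,w0,w0), (w6,w0,w0), (w6,w0,w3), (w6,w0,w6), (w6,w3,w6), (w7,w1,w1), (w7,w2,w2).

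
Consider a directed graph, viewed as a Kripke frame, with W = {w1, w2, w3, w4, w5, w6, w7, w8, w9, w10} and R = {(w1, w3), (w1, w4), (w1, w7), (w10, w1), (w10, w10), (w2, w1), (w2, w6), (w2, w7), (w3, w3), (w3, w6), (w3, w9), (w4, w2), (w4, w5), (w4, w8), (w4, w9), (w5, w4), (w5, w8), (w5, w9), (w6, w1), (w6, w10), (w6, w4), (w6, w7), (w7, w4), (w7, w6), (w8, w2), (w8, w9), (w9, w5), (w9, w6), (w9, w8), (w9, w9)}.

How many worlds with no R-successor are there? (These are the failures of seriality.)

R is serial; there are no such worlds.

0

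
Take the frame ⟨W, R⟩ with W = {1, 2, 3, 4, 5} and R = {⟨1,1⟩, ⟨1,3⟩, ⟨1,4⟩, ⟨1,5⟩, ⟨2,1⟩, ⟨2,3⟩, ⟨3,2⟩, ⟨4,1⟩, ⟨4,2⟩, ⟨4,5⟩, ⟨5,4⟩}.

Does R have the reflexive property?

No

Reflexive: no — 2 is not related to itself.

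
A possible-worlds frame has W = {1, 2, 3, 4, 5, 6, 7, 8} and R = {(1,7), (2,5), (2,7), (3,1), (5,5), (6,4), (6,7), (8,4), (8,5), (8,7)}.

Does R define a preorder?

No

Reflexive: no — 1 is not related to itself.
Transitive: no — 3 R 1 and 1 R 7, but not 3 R 7.
So R is not a preorder.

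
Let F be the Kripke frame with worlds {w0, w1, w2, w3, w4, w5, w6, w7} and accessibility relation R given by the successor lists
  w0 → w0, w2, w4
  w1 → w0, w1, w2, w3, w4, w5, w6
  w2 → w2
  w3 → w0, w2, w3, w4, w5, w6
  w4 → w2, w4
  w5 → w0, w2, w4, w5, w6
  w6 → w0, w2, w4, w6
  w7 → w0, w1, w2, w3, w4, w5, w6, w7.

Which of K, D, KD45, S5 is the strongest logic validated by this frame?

D

Serial (axiom D): yes — every world has a successor (e.g. w0 R w0).
Euclidean (axiom 5): no — w0 R w2 and w0 R w4, but not w2 R w4.
Transitive (axiom 4): yes — every two-step R-path is closed by a direct edge.
Reflexive (axiom T): yes — every world is R-related to itself.
So F validates K, D; KD45 would additionally require R to be Euclidean. The strongest is D.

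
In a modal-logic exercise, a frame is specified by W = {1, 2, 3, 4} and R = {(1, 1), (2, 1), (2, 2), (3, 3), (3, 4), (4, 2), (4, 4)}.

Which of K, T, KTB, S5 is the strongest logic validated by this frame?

Reflexive (axiom T): yes — every world is R-related to itself.
Symmetric (axiom B): no — 2 R 1 but not 1 R 2.
Euclidean (axiom 5): no — 2 R 1 and 2 R 2, but not 1 R 2.
So F validates K, T; KTB would additionally require R to be symmetric. The strongest is T.

T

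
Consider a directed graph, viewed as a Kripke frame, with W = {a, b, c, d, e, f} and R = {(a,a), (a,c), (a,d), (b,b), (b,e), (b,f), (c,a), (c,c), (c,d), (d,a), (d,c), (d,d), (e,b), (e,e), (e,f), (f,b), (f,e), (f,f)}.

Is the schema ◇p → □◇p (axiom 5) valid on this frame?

Yes

By correspondence theory, 5 is valid on a frame iff R is Euclidean.
Euclidean: yes — any two successors of a common world are R-related.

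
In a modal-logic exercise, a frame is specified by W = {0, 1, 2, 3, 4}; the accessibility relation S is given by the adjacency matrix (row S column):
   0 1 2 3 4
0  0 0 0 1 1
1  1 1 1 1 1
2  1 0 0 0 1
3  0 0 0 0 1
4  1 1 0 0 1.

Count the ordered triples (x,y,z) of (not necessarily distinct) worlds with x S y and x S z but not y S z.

Enumerating: (0,3,3), (0,4,3), (1,0,0), (1,0,1), (1,0,2), (1,2,1), (1,2,2), (1,2,3), (1,3,0), (1,3,1), (1,3,2), (1,3,3), (1,4,2), (1,4,3), (2,0,0), (4,0,0), (4,0,1).

17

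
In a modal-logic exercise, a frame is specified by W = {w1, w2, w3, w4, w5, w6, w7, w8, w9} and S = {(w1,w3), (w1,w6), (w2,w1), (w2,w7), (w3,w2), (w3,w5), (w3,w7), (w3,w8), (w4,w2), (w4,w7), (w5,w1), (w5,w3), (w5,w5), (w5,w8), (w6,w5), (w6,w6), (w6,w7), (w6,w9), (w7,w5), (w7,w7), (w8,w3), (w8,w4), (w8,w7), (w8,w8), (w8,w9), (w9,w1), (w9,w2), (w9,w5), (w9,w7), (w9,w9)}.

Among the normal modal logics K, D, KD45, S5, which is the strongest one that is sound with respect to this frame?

Serial (axiom D): yes — every world has a successor (e.g. w1 S w3).
Euclidean (axiom 5): no — w1 S w3 and w1 S w6, but not w3 S w6.
Transitive (axiom 4): no — w1 S w3 and w3 S w2, but not w1 S w2.
Reflexive (axiom T): no — w1 is not related to itself.
So F validates K, D; KD45 would additionally require S to be Euclidean and transitive. The strongest is D.

D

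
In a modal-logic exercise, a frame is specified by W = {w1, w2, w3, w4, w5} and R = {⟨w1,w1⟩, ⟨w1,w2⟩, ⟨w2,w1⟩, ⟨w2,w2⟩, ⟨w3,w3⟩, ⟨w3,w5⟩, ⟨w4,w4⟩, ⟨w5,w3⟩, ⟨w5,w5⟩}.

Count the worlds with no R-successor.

R is serial; there are no such worlds.

0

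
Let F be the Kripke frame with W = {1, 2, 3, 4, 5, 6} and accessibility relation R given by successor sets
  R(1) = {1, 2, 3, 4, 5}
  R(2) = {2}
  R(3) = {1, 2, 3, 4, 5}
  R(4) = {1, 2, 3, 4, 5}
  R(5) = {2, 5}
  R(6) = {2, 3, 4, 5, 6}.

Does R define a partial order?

No

Reflexive: yes — every world is R-related to itself.
Transitive: no — 6 R 3 and 3 R 1, but not 6 R 1.
Antisymmetric: no — 1 R 3 and 3 R 1 with 1 ≠ 3.
So R is not a partial order.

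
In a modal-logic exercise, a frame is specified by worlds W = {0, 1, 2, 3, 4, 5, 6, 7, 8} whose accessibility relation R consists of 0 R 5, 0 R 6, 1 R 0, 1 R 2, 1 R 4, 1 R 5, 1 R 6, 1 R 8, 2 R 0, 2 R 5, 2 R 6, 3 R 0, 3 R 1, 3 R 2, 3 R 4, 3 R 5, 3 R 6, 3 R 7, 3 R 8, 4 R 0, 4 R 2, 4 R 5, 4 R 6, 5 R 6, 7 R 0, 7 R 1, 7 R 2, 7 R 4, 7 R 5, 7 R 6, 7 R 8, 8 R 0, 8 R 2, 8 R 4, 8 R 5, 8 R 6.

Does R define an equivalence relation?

Reflexive: no — 0 is not related to itself.
Symmetric: no — 0 R 5 but not 5 R 0.
Transitive: yes — every two-step R-path is closed by a direct edge.
So R is not an equivalence relation.

No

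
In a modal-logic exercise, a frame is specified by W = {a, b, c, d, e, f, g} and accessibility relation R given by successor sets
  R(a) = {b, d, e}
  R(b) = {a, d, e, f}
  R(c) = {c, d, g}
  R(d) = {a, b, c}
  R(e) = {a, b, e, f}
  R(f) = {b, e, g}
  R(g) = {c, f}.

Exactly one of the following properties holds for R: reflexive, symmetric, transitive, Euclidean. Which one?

symmetric

Reflexive: no — a is not related to itself.
Symmetric: yes — every pair in R has its reverse in R.
Transitive: no — a R b and b R f, but not a R f.
Euclidean: no — a R d and a R e, but not d R e.
Only symmetric holds.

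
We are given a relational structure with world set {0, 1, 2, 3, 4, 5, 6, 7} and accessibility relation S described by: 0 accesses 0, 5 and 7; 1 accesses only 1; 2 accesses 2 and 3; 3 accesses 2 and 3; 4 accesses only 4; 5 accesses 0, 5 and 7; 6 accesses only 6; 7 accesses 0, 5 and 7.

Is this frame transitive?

Yes

Transitive: yes — every two-step S-path is closed by a direct edge.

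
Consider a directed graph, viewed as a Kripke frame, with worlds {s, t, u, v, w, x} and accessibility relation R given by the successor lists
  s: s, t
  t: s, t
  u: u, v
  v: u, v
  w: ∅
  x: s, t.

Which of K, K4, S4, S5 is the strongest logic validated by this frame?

Transitive (axiom 4): yes — every two-step R-path is closed by a direct edge.
Reflexive (axiom T): no — w is not related to itself.
Euclidean (axiom 5): yes — any two successors of a common world are R-related.
So F validates K, K4; S4 would additionally require R to be reflexive. The strongest is K4.

K4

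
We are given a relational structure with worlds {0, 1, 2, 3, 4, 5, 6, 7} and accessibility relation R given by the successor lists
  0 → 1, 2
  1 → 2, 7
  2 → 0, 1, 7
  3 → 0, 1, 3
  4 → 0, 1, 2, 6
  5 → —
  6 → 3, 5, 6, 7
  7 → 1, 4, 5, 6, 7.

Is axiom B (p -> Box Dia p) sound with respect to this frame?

Axiom B corresponds to the accessibility relation being symmetric.
Symmetric: no — 0 R 1 but not 1 R 0.

No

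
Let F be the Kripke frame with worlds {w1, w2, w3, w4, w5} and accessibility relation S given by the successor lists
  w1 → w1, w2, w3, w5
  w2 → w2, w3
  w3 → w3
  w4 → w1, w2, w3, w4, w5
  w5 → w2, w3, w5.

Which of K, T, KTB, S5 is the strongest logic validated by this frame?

Reflexive (axiom T): yes — every world is S-related to itself.
Symmetric (axiom B): no — w1 S w2 but not w2 S w1.
Euclidean (axiom 5): no — w1 S w2 and w1 S w5, but not w2 S w5.
So F validates K, T; KTB would additionally require S to be symmetric. The strongest is T.

T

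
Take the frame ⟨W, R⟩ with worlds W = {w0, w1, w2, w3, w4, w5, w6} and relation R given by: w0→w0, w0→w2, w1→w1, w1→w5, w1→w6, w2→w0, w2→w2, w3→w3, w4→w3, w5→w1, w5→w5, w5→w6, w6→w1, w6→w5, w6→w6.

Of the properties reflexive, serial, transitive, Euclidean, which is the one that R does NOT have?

Reflexive: no — w4 is not related to itself.
Serial: yes — every world has a successor (e.g. w0 R w0).
Transitive: yes — every two-step R-path is closed by a direct edge.
Euclidean: yes — any two successors of a common world are R-related.
Only reflexive fails.

reflexive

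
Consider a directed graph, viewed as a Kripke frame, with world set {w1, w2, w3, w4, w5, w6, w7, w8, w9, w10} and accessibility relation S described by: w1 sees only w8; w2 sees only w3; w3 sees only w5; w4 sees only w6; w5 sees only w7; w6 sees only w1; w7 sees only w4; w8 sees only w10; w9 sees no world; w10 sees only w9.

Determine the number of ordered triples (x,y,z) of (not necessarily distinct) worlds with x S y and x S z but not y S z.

Enumerating: (w1,w8,w8), (w10,w9,w9), (w2,w3,w3), (w3,w5,w5), (w4,w6,w6), (w5,w7,w7), (w6,w1,w1), (w7,w4,w4), (w8,w10,w10).

9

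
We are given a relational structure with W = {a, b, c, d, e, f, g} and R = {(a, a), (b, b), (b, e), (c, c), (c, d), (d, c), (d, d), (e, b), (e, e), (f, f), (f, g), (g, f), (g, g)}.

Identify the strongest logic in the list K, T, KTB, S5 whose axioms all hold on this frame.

Reflexive (axiom T): yes — every world is R-related to itself.
Symmetric (axiom B): yes — every pair in R has its reverse in R.
Euclidean (axiom 5): yes — any two successors of a common world are R-related.
So F validates K, T, KTB, S5. The strongest is S5.

S5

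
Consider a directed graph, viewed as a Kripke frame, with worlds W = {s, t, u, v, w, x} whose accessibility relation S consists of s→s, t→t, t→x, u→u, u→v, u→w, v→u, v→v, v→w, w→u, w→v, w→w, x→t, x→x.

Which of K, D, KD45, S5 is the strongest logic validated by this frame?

Serial (axiom D): yes — every world has a successor (e.g. s S s).
Euclidean (axiom 5): yes — any two successors of a common world are S-related.
Transitive (axiom 4): yes — every two-step S-path is closed by a direct edge.
Reflexive (axiom T): yes — every world is S-related to itself.
So F validates K, D, KD45, S5. The strongest is S5.

S5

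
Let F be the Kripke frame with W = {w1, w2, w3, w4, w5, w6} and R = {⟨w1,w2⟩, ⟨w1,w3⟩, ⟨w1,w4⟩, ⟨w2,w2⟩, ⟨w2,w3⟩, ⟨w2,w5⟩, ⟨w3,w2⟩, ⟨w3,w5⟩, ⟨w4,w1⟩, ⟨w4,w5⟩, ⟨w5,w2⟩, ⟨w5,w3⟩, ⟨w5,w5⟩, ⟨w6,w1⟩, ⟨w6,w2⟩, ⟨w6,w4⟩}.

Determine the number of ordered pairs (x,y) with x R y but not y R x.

Enumerating: (w1,w2), (w1,w3), (w4,w5), (w6,w1), (w6,w2), (w6,w4).

6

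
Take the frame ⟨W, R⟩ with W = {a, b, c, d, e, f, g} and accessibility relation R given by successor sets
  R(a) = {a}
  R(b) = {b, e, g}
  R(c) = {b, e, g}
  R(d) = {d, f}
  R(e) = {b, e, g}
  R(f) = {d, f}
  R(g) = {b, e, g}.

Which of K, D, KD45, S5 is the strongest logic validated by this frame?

KD45

Serial (axiom D): yes — every world has a successor (e.g. a R a).
Euclidean (axiom 5): yes — any two successors of a common world are R-related.
Transitive (axiom 4): yes — every two-step R-path is closed by a direct edge.
Reflexive (axiom T): no — c is not related to itself.
So F validates K, D, KD45; S5 would additionally require R to be reflexive. The strongest is KD45.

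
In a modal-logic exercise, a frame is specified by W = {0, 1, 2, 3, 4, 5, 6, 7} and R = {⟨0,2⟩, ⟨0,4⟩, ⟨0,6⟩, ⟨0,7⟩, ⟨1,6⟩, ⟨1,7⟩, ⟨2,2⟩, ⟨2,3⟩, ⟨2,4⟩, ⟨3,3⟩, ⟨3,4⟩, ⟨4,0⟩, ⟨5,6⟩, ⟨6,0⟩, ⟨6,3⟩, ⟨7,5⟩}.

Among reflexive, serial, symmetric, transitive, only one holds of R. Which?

serial

Reflexive: no — 0 is not related to itself.
Serial: yes — every world has a successor (e.g. 0 R 2).
Symmetric: no — 0 R 2 but not 2 R 0.
Transitive: no — 0 R 2 and 2 R 3, but not 0 R 3.
Only serial holds.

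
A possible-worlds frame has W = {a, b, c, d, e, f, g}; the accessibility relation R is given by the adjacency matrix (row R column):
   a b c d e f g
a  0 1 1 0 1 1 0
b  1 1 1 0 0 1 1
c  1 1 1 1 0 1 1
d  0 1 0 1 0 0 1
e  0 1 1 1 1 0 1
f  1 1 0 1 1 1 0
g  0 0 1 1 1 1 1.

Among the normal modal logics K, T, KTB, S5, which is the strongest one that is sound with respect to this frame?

Reflexive (axiom T): no — a is not related to itself.
Symmetric (axiom B): no — a R e but not e R a.
Euclidean (axiom 5): no — a R b and a R e, but not b R e.
So F validates K; T would additionally require R to be reflexive. The strongest is K.

K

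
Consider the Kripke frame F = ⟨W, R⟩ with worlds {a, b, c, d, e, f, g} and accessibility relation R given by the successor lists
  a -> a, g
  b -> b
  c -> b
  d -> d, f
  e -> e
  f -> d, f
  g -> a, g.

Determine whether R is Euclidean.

Euclidean: yes — any two successors of a common world are R-related.

Yes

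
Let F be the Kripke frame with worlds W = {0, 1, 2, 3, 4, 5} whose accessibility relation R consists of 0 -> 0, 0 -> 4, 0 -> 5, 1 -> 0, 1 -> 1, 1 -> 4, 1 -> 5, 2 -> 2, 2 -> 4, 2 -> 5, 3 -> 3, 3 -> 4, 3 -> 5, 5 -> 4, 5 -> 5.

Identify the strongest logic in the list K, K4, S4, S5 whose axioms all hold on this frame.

Transitive (axiom 4): yes — every two-step R-path is closed by a direct edge.
Reflexive (axiom T): no — 4 is not related to itself.
Euclidean (axiom 5): no — 0 R 4 and 0 R 5, but not 4 R 5.
So F validates K, K4; S4 would additionally require R to be reflexive. The strongest is K4.

K4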